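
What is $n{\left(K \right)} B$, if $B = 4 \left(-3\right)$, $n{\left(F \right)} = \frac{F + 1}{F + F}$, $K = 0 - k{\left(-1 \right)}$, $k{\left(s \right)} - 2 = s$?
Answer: $0$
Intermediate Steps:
$k{\left(s \right)} = 2 + s$
$K = -1$ ($K = 0 - \left(2 - 1\right) = 0 - 1 = -1$)
$n{\left(F \right)} = \frac{1 + F}{2 F}$
$B = -12$
$n{\left(K \right)} B = \frac{1 - 1}{2 \left(-1\right)} \left(-12\right) = \frac{1}{2} \left(-1\right) 0 \left(-12\right) = 0 \left(-12\right) = 0$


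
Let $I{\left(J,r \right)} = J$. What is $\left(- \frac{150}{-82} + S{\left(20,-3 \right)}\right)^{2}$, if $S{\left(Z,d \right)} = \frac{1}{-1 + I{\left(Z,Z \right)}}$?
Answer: $\frac{2149156}{606841} \approx 3.5415$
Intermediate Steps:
$S{\left(Z,d \right)} = \frac{1}{-1 + Z}$
$\left(- \frac{150}{-82} + S{\left(20,-3 \right)}\right)^{2} = \left(- \frac{150}{-82} + \frac{1}{-1 + 20}\right)^{2} = \left(\left(-150\right) \left(- \frac{1}{82}\right) + \frac{1}{19}\right)^{2} = \left(\frac{75}{41} + \frac{1}{19}\right)^{2} = \left(\frac{1466}{779}\right)^{2} = \frac{2149156}{606841}$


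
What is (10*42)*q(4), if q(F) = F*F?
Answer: 6720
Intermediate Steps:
q(F) = F²
(10*42)*q(4) = (10*42)*4² = 420*16 = 6720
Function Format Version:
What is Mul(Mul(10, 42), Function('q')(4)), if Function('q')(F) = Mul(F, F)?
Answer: 6720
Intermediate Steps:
Function('q')(F) = Pow(F, 2)
Mul(Mul(10, 42), Function('q')(4)) = Mul(Mul(10, 42), Pow(4, 2)) = Mul(420, 16) = 6720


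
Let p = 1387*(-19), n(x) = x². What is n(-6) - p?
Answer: 26389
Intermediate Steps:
p = -26353
n(-6) - p = (-6)² - 1*(-26353) = 36 + 26353 = 26389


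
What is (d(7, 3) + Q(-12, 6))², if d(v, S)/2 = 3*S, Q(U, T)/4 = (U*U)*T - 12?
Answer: 11737476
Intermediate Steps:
Q(U, T) = -48 + 4*T*U² (Q(U, T) = 4*((U*U)*T - 12) = 4*(U²*T - 12) = 4*(T*U² - 12) = 4*(-12 + T*U²) = -48 + 4*T*U²)
d(v, S) = 6*S (d(v, S) = 2*(3*S) = 6*S)
(d(7, 3) + Q(-12, 6))² = (6*3 + (-48 + 4*6*(-12)²))² = (18 + (-48 + 4*6*144))² = (18 + (-48 + 3456))² = (18 + 3408)² = 3426² = 11737476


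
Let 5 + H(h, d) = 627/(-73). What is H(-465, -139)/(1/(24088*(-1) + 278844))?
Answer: -252717952/73 ≈ -3.4619e+6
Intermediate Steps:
H(h, d) = -992/73 (H(h, d) = -5 + 627/(-73) = -5 + 627*(-1/73) = -5 - 627/73 = -992/73)
H(-465, -139)/(1/(24088*(-1) + 278844)) = -992/(73*(1/(24088*(-1) + 278844))) = -992/(73*(1/(-24088 + 278844))) = -992/(73*(1/254756)) = -992/(73*1/254756) = -992/73*254756 = -252717952/73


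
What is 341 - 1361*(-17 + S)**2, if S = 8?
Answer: -109900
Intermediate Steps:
341 - 1361*(-17 + S)**2 = 341 - 1361*(-17 + 8)**2 = 341 - 1361*(-9)**2 = 341 - 1361*81 = 341 - 110241 = -109900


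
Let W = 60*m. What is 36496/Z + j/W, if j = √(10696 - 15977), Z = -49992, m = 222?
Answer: -4562/6249 + I*√5281/13320 ≈ -0.73004 + 0.0054557*I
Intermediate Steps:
j = I*√5281 (j = √(-5281) = I*√5281 ≈ 72.671*I)
W = 13320 (W = 60*222 = 13320)
36496/Z + j/W = 36496/(-49992) + (I*√5281)/13320 = 36496*(-1/49992) + (I*√5281)*(1/13320) = -4562/6249 + I*√5281/13320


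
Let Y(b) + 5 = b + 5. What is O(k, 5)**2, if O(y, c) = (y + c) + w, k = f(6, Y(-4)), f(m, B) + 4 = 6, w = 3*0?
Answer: 49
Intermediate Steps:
Y(b) = b (Y(b) = -5 + (b + 5) = -5 + (5 + b) = b)
w = 0
f(m, B) = 2 (f(m, B) = -4 + 6 = 2)
k = 2
O(y, c) = c + y (O(y, c) = (y + c) + 0 = (c + y) + 0 = c + y)
O(k, 5)**2 = (5 + 2)**2 = 7**2 = 49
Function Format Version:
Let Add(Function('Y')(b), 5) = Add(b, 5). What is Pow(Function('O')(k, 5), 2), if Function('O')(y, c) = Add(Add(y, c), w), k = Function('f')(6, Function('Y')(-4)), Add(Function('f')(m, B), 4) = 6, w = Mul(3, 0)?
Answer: 49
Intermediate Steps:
Function('Y')(b) = b (Function('Y')(b) = Add(-5, Add(b, 5)) = Add(-5, Add(5, b)) = b)
w = 0
Function('f')(m, B) = 2 (Function('f')(m, B) = Add(-4, 6) = 2)
k = 2
Function('O')(y, c) = Add(c, y) (Function('O')(y, c) = Add(Add(y, c), 0) = Add(Add(c, y), 0) = Add(c, y))
Pow(Function('O')(k, 5), 2) = Pow(Add(5, 2), 2) = Pow(7, 2) = 49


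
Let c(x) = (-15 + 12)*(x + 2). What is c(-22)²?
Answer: 3600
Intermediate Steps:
c(x) = -6 - 3*x (c(x) = -3*(2 + x) = -6 - 3*x)
c(-22)² = (-6 - 3*(-22))² = (-6 + 66)² = 60² = 3600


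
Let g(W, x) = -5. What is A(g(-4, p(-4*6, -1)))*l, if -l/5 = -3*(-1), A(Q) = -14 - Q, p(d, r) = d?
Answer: 135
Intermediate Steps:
l = -15 (l = -(-15)*(-1) = -5*3 = -15)
A(g(-4, p(-4*6, -1)))*l = (-14 - 1*(-5))*(-15) = (-14 + 5)*(-15) = -9*(-15) = 135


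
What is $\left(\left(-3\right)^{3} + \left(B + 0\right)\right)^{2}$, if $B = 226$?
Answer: $39601$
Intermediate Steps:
$\left(\left(-3\right)^{3} + \left(B + 0\right)\right)^{2} = \left(\left(-3\right)^{3} + \left(226 + 0\right)\right)^{2} = \left(-27 + 226\right)^{2} = 199^{2} = 39601$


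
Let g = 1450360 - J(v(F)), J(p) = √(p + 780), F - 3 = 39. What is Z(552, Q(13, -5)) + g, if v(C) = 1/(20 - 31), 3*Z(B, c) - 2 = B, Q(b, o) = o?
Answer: 4351634/3 - √94369/11 ≈ 1.4505e+6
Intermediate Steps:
F = 42 (F = 3 + 39 = 42)
Z(B, c) = ⅔ + B/3
v(C) = -1/11 (v(C) = 1/(-11) = -1/11)
J(p) = √(780 + p)
g = 1450360 - √94369/11 (g = 1450360 - √(780 - 1/11) = 1450360 - √(8579/11) = 1450360 - √94369/11 ≈ 1.4503e+6)
Z(552, Q(13, -5)) + g = (⅔ + (⅓)*552) + (1450360 - √94369/11) = (⅔ + 184) + (1450360 - √94369/11) = 554/3 + (1450360 - √94369/11) = 4351634/3 - √94369/11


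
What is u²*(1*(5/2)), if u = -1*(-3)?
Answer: 45/2 ≈ 22.500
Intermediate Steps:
u = 3
u²*(1*(5/2)) = 3²*(1*(5/2)) = 9*(1*(5*(½))) = 9*(1*(5/2)) = 9*(5/2) = 45/2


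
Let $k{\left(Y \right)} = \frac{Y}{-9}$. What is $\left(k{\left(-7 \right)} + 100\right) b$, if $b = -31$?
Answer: $- \frac{28117}{9} \approx -3124.1$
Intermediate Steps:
$k{\left(Y \right)} = - \frac{Y}{9}$ ($k{\left(Y \right)} = Y \left(- \frac{1}{9}\right) = - \frac{Y}{9}$)
$\left(k{\left(-7 \right)} + 100\right) b = \left(\left(- \frac{1}{9}\right) \left(-7\right) + 100\right) \left(-31\right) = \left(\frac{7}{9} + 100\right) \left(-31\right) = \frac{907}{9} \left(-31\right) = - \frac{28117}{9}$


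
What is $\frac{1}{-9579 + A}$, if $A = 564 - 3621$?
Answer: $- \frac{1}{12636} \approx -7.9139 \cdot 10^{-5}$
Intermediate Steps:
$A = -3057$ ($A = 564 - 3621 = -3057$)
$\frac{1}{-9579 + A} = \frac{1}{-9579 - 3057} = \frac{1}{-12636} = - \frac{1}{12636}$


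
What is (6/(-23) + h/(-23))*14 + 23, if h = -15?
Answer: 655/23 ≈ 28.478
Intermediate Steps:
(6/(-23) + h/(-23))*14 + 23 = (6/(-23) - 15/(-23))*14 + 23 = (6*(-1/23) - 15*(-1/23))*14 + 23 = (-6/23 + 15/23)*14 + 23 = (9/23)*14 + 23 = 126/23 + 23 = 655/23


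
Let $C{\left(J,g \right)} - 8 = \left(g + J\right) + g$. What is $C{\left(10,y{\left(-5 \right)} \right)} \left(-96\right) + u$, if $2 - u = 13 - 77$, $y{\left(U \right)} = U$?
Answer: $-702$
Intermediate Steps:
$u = 66$ ($u = 2 - \left(13 - 77\right) = 2 - -64 = 2 + 64 = 66$)
$C{\left(J,g \right)} = 8 + J + 2 g$ ($C{\left(J,g \right)} = 8 + \left(\left(g + J\right) + g\right) = 8 + \left(\left(J + g\right) + g\right) = 8 + \left(J + 2 g\right) = 8 + J + 2 g$)
$C{\left(10,y{\left(-5 \right)} \right)} \left(-96\right) + u = \left(8 + 10 + 2 \left(-5\right)\right) \left(-96\right) + 66 = \left(8 + 10 - 10\right) \left(-96\right) + 66 = 8 \left(-96\right) + 66 = -768 + 66 = -702$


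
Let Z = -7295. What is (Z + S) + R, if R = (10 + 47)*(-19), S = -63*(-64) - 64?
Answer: -4410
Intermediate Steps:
S = 3968 (S = 4032 - 64 = 3968)
R = -1083 (R = 57*(-19) = -1083)
(Z + S) + R = (-7295 + 3968) - 1083 = -3327 - 1083 = -4410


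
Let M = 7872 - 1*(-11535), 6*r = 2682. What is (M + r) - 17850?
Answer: 2004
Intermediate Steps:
r = 447 (r = (⅙)*2682 = 447)
M = 19407 (M = 7872 + 11535 = 19407)
(M + r) - 17850 = (19407 + 447) - 17850 = 19854 - 17850 = 2004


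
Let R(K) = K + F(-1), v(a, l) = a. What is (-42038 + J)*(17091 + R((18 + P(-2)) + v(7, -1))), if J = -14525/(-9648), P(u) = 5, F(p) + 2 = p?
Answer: -385695262149/536 ≈ -7.1958e+8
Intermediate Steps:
F(p) = -2 + p
R(K) = -3 + K (R(K) = K + (-2 - 1) = K - 3 = -3 + K)
J = 14525/9648 (J = -14525*(-1/9648) = 14525/9648 ≈ 1.5055)
(-42038 + J)*(17091 + R((18 + P(-2)) + v(7, -1))) = (-42038 + 14525/9648)*(17091 + (-3 + ((18 + 5) + 7))) = -405568099*(17091 + (-3 + (23 + 7)))/9648 = -405568099*(17091 + (-3 + 30))/9648 = -405568099*(17091 + 27)/9648 = -405568099/9648*17118 = -385695262149/536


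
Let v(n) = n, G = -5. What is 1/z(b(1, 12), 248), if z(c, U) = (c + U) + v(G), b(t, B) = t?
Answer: 1/244 ≈ 0.0040984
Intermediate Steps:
z(c, U) = -5 + U + c (z(c, U) = (c + U) - 5 = (U + c) - 5 = -5 + U + c)
1/z(b(1, 12), 248) = 1/(-5 + 248 + 1) = 1/244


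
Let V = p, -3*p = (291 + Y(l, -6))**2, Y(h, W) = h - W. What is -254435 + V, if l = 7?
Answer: -855721/3 ≈ -2.8524e+5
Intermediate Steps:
p = -92416/3 (p = -(291 + (7 - 1*(-6)))**2/3 = -(291 + (7 + 6))**2/3 = -(291 + 13)**2/3 = -1/3*304**2 = -1/3*92416 = -92416/3 ≈ -30805.)
V = -92416/3 ≈ -30805.
-254435 + V = -254435 - 92416/3 = -855721/3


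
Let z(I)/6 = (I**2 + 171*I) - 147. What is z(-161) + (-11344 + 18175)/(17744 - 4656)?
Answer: -137966865/13088 ≈ -10541.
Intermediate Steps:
z(I) = -882 + 6*I**2 + 1026*I (z(I) = 6*((I**2 + 171*I) - 147) = 6*(-147 + I**2 + 171*I) = -882 + 6*I**2 + 1026*I)
z(-161) + (-11344 + 18175)/(17744 - 4656) = (-882 + 6*(-161)**2 + 1026*(-161)) + (-11344 + 18175)/(17744 - 4656) = (-882 + 6*25921 - 165186) + 6831/13088 = (-882 + 155526 - 165186) + 6831*(1/13088) = -10542 + 6831/13088 = -137966865/13088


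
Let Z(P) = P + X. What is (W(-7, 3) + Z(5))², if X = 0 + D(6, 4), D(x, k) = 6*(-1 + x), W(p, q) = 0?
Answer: 1225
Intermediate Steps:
D(x, k) = -6 + 6*x
X = 30 (X = 0 + (-6 + 6*6) = 0 + (-6 + 36) = 0 + 30 = 30)
Z(P) = 30 + P (Z(P) = P + 30 = 30 + P)
(W(-7, 3) + Z(5))² = (0 + (30 + 5))² = (0 + 35)² = 35² = 1225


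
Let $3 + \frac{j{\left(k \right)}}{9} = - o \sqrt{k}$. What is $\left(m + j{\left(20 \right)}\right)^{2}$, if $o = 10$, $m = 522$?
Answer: $407025 - 178200 \sqrt{5} \approx 8557.7$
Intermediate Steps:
$j{\left(k \right)} = -27 - 90 \sqrt{k}$ ($j{\left(k \right)} = -27 + 9 \left(- 10 \sqrt{k}\right) = -27 - 90 \sqrt{k}$)
$\left(m + j{\left(20 \right)}\right)^{2} = \left(522 - \left(27 + 90 \sqrt{20}\right)\right)^{2} = \left(522 - \left(27 + 90 \cdot 2 \sqrt{5}\right)\right)^{2} = \left(522 - \left(27 + 180 \sqrt{5}\right)\right)^{2} = \left(495 - 180 \sqrt{5}\right)^{2}$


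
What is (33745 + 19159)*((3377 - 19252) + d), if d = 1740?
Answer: -747798040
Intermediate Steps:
(33745 + 19159)*((3377 - 19252) + d) = (33745 + 19159)*((3377 - 19252) + 1740) = 52904*(-15875 + 1740) = 52904*(-14135) = -747798040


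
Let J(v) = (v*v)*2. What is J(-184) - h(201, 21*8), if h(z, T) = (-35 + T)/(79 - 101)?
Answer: 1489797/22 ≈ 67718.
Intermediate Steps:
h(z, T) = 35/22 - T/22 (h(z, T) = (-35 + T)/(-22) = (-35 + T)*(-1/22) = 35/22 - T/22)
J(v) = 2*v**2 (J(v) = v**2*2 = 2*v**2)
J(-184) - h(201, 21*8) = 2*(-184)**2 - (35/22 - 21*8/22) = 2*33856 - (35/22 - 1/22*168) = 67712 - (35/22 - 84/11) = 67712 - 1*(-133/22) = 67712 + 133/22 = 1489797/22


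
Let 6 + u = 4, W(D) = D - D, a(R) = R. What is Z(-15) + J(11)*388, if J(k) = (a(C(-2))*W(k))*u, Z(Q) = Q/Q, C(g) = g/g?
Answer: 1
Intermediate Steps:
C(g) = 1
W(D) = 0
Z(Q) = 1
u = -2 (u = -6 + 4 = -2)
J(k) = 0 (J(k) = (1*0)*(-2) = 0*(-2) = 0)
Z(-15) + J(11)*388 = 1 + 0*388 = 1 + 0 = 1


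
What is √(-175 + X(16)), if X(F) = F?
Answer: I*√159 ≈ 12.61*I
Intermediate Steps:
√(-175 + X(16)) = √(-175 + 16) = √(-159) = I*√159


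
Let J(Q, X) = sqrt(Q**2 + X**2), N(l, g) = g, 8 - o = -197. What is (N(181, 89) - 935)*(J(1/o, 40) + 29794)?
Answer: -25205724 - 846*sqrt(67240001)/205 ≈ -2.5240e+7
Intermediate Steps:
o = 205 (o = 8 - 1*(-197) = 8 + 197 = 205)
(N(181, 89) - 935)*(J(1/o, 40) + 29794) = (89 - 935)*(sqrt((1/205)**2 + 40**2) + 29794) = -846*(sqrt((1/205)**2 + 1600) + 29794) = -846*(sqrt(1/42025 + 1600) + 29794) = -846*(sqrt(67240001/42025) + 29794) = -846*(sqrt(67240001)/205 + 29794) = -846*(29794 + sqrt(67240001)/205) = -25205724 - 846*sqrt(67240001)/205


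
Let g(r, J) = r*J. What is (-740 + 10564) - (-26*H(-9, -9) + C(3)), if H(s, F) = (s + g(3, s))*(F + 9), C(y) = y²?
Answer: 9815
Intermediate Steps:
g(r, J) = J*r
H(s, F) = 4*s*(9 + F) (H(s, F) = (s + s*3)*(F + 9) = (s + 3*s)*(9 + F) = (4*s)*(9 + F) = 4*s*(9 + F))
(-740 + 10564) - (-26*H(-9, -9) + C(3)) = (-740 + 10564) - (-104*(-9)*(9 - 9) + 3²) = 9824 - (-104*(-9)*0 + 9) = 9824 - (-26*0 + 9) = 9824 - (0 + 9) = 9824 - 1*9 = 9824 - 9 = 9815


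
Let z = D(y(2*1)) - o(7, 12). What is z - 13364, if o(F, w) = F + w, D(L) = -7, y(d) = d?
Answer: -13390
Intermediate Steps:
z = -26 (z = -7 - (7 + 12) = -7 - 1*19 = -7 - 19 = -26)
z - 13364 = -26 - 13364 = -13390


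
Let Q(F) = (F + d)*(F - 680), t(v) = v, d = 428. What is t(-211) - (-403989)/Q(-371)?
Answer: -4348122/19969 ≈ -217.74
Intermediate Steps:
Q(F) = (-680 + F)*(428 + F) (Q(F) = (F + 428)*(F - 680) = (428 + F)*(-680 + F) = (-680 + F)*(428 + F))
t(-211) - (-403989)/Q(-371) = -211 - (-403989)/(-291040 + (-371)² - 252*(-371)) = -211 - (-403989)/(-291040 + 137641 + 93492) = -211 - (-403989)/(-59907) = -211 - (-403989)*(-1)/59907 = -211 - 1*134663/19969 = -211 - 134663/19969 = -4348122/19969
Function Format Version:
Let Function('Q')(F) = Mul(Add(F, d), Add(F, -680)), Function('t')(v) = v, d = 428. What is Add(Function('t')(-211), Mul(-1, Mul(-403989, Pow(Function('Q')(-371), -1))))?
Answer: Rational(-4348122, 19969) ≈ -217.74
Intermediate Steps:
Function('Q')(F) = Mul(Add(-680, F), Add(428, F)) (Function('Q')(F) = Mul(Add(F, 428), Add(F, -680)) = Mul(Add(428, F), Add(-680, F)) = Mul(Add(-680, F), Add(428, F)))
Add(Function('t')(-211), Mul(-1, Mul(-403989, Pow(Function('Q')(-371), -1)))) = Add(-211, Mul(-1, Mul(-403989, Pow(Add(-291040, Pow(-371, 2), Mul(-252, -371)), -1)))) = Add(-211, Mul(-1, Mul(-403989, Pow(Add(-291040, 137641, 93492), -1)))) = Add(-211, Mul(-1, Mul(-403989, Pow(-59907, -1)))) = Add(-211, Mul(-1, Mul(-403989, Rational(-1, 59907)))) = Add(-211, Mul(-1, Rational(134663, 19969))) = Add(-211, Rational(-134663, 19969)) = Rational(-4348122, 19969)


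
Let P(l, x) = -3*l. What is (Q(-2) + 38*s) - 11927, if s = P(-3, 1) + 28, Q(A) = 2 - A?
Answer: -10517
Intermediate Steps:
s = 37 (s = -3*(-3) + 28 = 9 + 28 = 37)
(Q(-2) + 38*s) - 11927 = ((2 - 1*(-2)) + 38*37) - 11927 = ((2 + 2) + 1406) - 11927 = (4 + 1406) - 11927 = 1410 - 11927 = -10517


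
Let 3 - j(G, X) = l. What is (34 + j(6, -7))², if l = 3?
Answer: 1156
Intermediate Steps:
j(G, X) = 0 (j(G, X) = 3 - 1*3 = 3 - 3 = 0)
(34 + j(6, -7))² = (34 + 0)² = 34² = 1156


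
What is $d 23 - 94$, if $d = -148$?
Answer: $-3498$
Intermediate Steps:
$d 23 - 94 = \left(-148\right) 23 - 94 = -3404 - 94 = -3498$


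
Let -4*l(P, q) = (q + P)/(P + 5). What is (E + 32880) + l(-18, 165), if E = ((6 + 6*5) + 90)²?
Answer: 2535459/52 ≈ 48759.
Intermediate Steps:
l(P, q) = -(P + q)/(4*(5 + P)) (l(P, q) = -(q + P)/(4*(P + 5)) = -(P + q)/(4*(5 + P)))
E = 15876 (E = ((6 + 30) + 90)² = (36 + 90)² = 126² = 15876)
(E + 32880) + l(-18, 165) = (15876 + 32880) + (-1*(-18) - 1*165)/(4*(5 - 18)) = 48756 + (¼)*(18 - 165)/(-13) = 48756 + (¼)*(-1/13)*(-147) = 48756 + 147/52 = 2535459/52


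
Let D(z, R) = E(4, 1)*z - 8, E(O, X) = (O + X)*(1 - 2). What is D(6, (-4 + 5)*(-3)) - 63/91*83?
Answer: -1241/13 ≈ -95.462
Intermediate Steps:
E(O, X) = -O - X (E(O, X) = (O + X)*(-1) = -O - X)
D(z, R) = -8 - 5*z (D(z, R) = (-1*4 - 1*1)*z - 8 = (-4 - 1)*z - 8 = -5*z - 8 = -8 - 5*z)
D(6, (-4 + 5)*(-3)) - 63/91*83 = (-8 - 5*6) - 63/91*83 = (-8 - 30) - 63*1/91*83 = -38 - 9/13*83 = -38 - 747/13 = -1241/13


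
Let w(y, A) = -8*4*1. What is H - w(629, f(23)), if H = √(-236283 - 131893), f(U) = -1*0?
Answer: 32 + 4*I*√23011 ≈ 32.0 + 606.78*I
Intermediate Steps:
f(U) = 0
H = 4*I*√23011 (H = √(-368176) = 4*I*√23011 ≈ 606.78*I)
w(y, A) = -32 (w(y, A) = -32*1 = -32)
H - w(629, f(23)) = 4*I*√23011 - 1*(-32) = 4*I*√23011 + 32 = 32 + 4*I*√23011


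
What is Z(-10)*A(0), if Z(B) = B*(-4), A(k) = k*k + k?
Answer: 0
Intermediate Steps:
A(k) = k + k**2 (A(k) = k**2 + k = k + k**2)
Z(B) = -4*B
Z(-10)*A(0) = (-4*(-10))*(0*(1 + 0)) = 40*(0*1) = 40*0 = 0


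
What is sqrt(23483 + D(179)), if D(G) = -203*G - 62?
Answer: 2*I*sqrt(3229) ≈ 113.65*I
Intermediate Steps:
D(G) = -62 - 203*G
sqrt(23483 + D(179)) = sqrt(23483 + (-62 - 203*179)) = sqrt(23483 + (-62 - 36337)) = sqrt(23483 - 36399) = sqrt(-12916) = 2*I*sqrt(3229)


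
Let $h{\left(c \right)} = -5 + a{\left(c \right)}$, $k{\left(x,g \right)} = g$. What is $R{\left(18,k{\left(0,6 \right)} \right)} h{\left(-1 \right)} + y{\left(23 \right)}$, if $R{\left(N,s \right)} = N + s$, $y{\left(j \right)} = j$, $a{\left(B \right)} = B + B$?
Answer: $-145$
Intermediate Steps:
$a{\left(B \right)} = 2 B$
$h{\left(c \right)} = -5 + 2 c$
$R{\left(18,k{\left(0,6 \right)} \right)} h{\left(-1 \right)} + y{\left(23 \right)} = \left(18 + 6\right) \left(-5 + 2 \left(-1\right)\right) + 23 = 24 \left(-5 - 2\right) + 23 = 24 \left(-7\right) + 23 = -168 + 23 = -145$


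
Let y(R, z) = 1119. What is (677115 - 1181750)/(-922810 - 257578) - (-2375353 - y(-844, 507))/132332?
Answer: 717984597489/39050776204 ≈ 18.386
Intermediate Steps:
(677115 - 1181750)/(-922810 - 257578) - (-2375353 - y(-844, 507))/132332 = (677115 - 1181750)/(-922810 - 257578) - (-2375353 - 1*1119)/132332 = -504635/(-1180388) - (-2375353 - 1119)/132332 = -504635*(-1/1180388) - (-2376472)/132332 = 504635/1180388 - 1*(-594118/33083) = 504635/1180388 + 594118/33083 = 717984597489/39050776204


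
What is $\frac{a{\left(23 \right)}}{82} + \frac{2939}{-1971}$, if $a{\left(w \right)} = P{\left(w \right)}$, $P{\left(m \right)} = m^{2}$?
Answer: $\frac{801661}{161622} \approx 4.9601$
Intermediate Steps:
$a{\left(w \right)} = w^{2}$
$\frac{a{\left(23 \right)}}{82} + \frac{2939}{-1971} = \frac{23^{2}}{82} + \frac{2939}{-1971} = 529 \cdot \frac{1}{82} + 2939 \left(- \frac{1}{1971}\right) = \frac{529}{82} - \frac{2939}{1971} = \frac{801661}{161622}$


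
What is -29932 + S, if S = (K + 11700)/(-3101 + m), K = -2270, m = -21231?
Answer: -364157427/12166 ≈ -29932.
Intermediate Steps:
S = -4715/12166 (S = (-2270 + 11700)/(-3101 - 21231) = 9430/(-24332) = 9430*(-1/24332) = -4715/12166 ≈ -0.38756)
-29932 + S = -29932 - 4715/12166 = -364157427/12166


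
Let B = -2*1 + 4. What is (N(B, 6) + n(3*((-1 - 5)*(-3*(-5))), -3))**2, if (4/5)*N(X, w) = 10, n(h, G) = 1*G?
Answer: 361/4 ≈ 90.250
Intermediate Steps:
n(h, G) = G
B = 2 (B = -2 + 4 = 2)
N(X, w) = 25/2 (N(X, w) = (5/4)*10 = 25/2)
(N(B, 6) + n(3*((-1 - 5)*(-3*(-5))), -3))**2 = (25/2 - 3)**2 = (19/2)**2 = 361/4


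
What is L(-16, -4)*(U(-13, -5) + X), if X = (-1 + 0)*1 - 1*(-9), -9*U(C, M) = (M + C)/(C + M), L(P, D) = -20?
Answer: -1420/9 ≈ -157.78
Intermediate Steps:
U(C, M) = -⅑ (U(C, M) = -(M + C)/(9*(C + M)) = -(C + M)/(9*(C + M)) = -⅑*1 = -⅑)
X = 8 (X = -1*1 + 9 = -1 + 9 = 8)
L(-16, -4)*(U(-13, -5) + X) = -20*(-⅑ + 8) = -20*71/9 = -1420/9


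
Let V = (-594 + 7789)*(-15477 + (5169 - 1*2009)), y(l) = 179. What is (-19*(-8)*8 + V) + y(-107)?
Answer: -88619420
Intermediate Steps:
V = -88620815 (V = 7195*(-15477 + (5169 - 2009)) = 7195*(-15477 + 3160) = 7195*(-12317) = -88620815)
(-19*(-8)*8 + V) + y(-107) = (-19*(-8)*8 - 88620815) + 179 = (152*8 - 88620815) + 179 = (1216 - 88620815) + 179 = -88619599 + 179 = -88619420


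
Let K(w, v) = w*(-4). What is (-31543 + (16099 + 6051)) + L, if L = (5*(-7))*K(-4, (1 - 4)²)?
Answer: -9953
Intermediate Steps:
K(w, v) = -4*w
L = -560 (L = (5*(-7))*(-4*(-4)) = -35*16 = -560)
(-31543 + (16099 + 6051)) + L = (-31543 + (16099 + 6051)) - 560 = (-31543 + 22150) - 560 = -9393 - 560 = -9953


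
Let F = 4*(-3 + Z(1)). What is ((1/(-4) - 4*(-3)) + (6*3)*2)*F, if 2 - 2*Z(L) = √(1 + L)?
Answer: -382 - 191*√2/2 ≈ -517.06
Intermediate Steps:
Z(L) = 1 - √(1 + L)/2
F = -8 - 2*√2 (F = 4*(-3 + (1 - √(1 + 1)/2)) = 4*(-3 + (1 - √2/2)) = 4*(-2 - √2/2) = -8 - 2*√2 ≈ -10.828)
((1/(-4) - 4*(-3)) + (6*3)*2)*F = ((1/(-4) - 4*(-3)) + (6*3)*2)*(-8 - 2*√2) = ((-¼ + 12) + 18*2)*(-8 - 2*√2) = (47/4 + 36)*(-8 - 2*√2) = 191*(-8 - 2*√2)/4 = -382 - 191*√2/2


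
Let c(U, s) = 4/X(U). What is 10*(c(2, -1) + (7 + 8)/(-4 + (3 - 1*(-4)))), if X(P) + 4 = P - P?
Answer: 40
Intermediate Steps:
X(P) = -4 (X(P) = -4 + (P - P) = -4 + 0 = -4)
c(U, s) = -1 (c(U, s) = 4/(-4) = 4*(-1/4) = -1)
10*(c(2, -1) + (7 + 8)/(-4 + (3 - 1*(-4)))) = 10*(-1 + (7 + 8)/(-4 + (3 - 1*(-4)))) = 10*(-1 + 15/(-4 + (3 + 4))) = 10*(-1 + 15/(-4 + 7)) = 10*(-1 + 15/3) = 10*(-1 + 15*(1/3)) = 10*(-1 + 5) = 10*4 = 40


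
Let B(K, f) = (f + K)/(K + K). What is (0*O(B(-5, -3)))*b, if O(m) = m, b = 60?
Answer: 0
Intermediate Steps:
B(K, f) = (K + f)/(2*K) (B(K, f) = (K + f)/((2*K)) = (K + f)*(1/(2*K)) = (K + f)/(2*K))
(0*O(B(-5, -3)))*b = (0*((½)*(-5 - 3)/(-5)))*60 = (0*((½)*(-⅕)*(-8)))*60 = (0*(⅘))*60 = 0*60 = 0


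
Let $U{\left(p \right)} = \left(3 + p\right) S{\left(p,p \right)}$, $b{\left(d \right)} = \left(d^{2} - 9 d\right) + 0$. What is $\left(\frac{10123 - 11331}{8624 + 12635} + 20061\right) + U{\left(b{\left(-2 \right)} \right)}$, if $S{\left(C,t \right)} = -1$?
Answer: $\frac{425944116}{21259} \approx 20036.0$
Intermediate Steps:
$b{\left(d \right)} = d^{2} - 9 d$
$U{\left(p \right)} = -3 - p$ ($U{\left(p \right)} = \left(3 + p\right) \left(-1\right) = -3 - p$)
$\left(\frac{10123 - 11331}{8624 + 12635} + 20061\right) + U{\left(b{\left(-2 \right)} \right)} = \left(\frac{10123 - 11331}{8624 + 12635} + 20061\right) - \left(3 - 2 \left(-9 - 2\right)\right) = \left(- \frac{1208}{21259} + 20061\right) - \left(3 - -22\right) = \left(\left(-1208\right) \frac{1}{21259} + 20061\right) - 25 = \left(- \frac{1208}{21259} + 20061\right) - 25 = \frac{426475591}{21259} - 25 = \frac{425944116}{21259}$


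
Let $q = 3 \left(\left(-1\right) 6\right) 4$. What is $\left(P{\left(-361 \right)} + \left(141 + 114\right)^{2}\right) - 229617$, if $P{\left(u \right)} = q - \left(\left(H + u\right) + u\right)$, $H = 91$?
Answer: $-164033$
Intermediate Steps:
$q = -72$ ($q = 3 \left(-6\right) 4 = \left(-18\right) 4 = -72$)
$P{\left(u \right)} = -163 - 2 u$ ($P{\left(u \right)} = -72 - \left(\left(91 + u\right) + u\right) = -72 - \left(91 + 2 u\right) = -163 - 2 u$)
$\left(P{\left(-361 \right)} + \left(141 + 114\right)^{2}\right) - 229617 = \left(\left(-163 - -722\right) + \left(141 + 114\right)^{2}\right) - 229617 = \left(\left(-163 + 722\right) + 255^{2}\right) - 229617 = \left(559 + 65025\right) - 229617 = 65584 - 229617 = -164033$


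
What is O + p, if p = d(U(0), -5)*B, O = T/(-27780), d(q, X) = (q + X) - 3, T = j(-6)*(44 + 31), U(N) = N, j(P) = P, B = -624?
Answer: 4622607/926 ≈ 4992.0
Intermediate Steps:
T = -450 (T = -6*(44 + 31) = -6*75 = -450)
d(q, X) = -3 + X + q (d(q, X) = (X + q) - 3 = -3 + X + q)
O = 15/926 (O = -450/(-27780) = -450*(-1/27780) = 15/926 ≈ 0.016199)
p = 4992 (p = (-3 - 5 + 0)*(-624) = -8*(-624) = 4992)
O + p = 15/926 + 4992 = 4622607/926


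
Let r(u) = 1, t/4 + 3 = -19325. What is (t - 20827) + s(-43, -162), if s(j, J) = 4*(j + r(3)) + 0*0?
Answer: -98307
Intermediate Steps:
t = -77312 (t = -12 + 4*(-19325) = -12 - 77300 = -77312)
s(j, J) = 4 + 4*j (s(j, J) = 4*(j + 1) + 0*0 = 4*(1 + j) + 0 = (4 + 4*j) + 0 = 4 + 4*j)
(t - 20827) + s(-43, -162) = (-77312 - 20827) + (4 + 4*(-43)) = -98139 + (4 - 172) = -98139 - 168 = -98307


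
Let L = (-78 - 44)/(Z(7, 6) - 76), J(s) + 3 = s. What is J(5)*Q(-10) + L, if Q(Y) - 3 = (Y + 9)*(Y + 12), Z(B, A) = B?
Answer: 260/69 ≈ 3.7681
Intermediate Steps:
J(s) = -3 + s
L = 122/69 (L = (-78 - 44)/(7 - 76) = -122/(-69) = -122*(-1/69) = 122/69 ≈ 1.7681)
Q(Y) = 3 + (9 + Y)*(12 + Y) (Q(Y) = 3 + (Y + 9)*(Y + 12) = 3 + (9 + Y)*(12 + Y))
J(5)*Q(-10) + L = (-3 + 5)*(111 + (-10)**2 + 21*(-10)) + 122/69 = 2*(111 + 100 - 210) + 122/69 = 2*1 + 122/69 = 2 + 122/69 = 260/69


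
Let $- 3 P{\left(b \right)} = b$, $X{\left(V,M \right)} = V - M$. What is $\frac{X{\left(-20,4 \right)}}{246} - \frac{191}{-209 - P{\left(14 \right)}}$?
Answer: $\frac{21041}{25133} \approx 0.83719$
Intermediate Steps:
$P{\left(b \right)} = - \frac{b}{3}$
$\frac{X{\left(-20,4 \right)}}{246} - \frac{191}{-209 - P{\left(14 \right)}} = \frac{-20 - 4}{246} - \frac{191}{-209 - \left(- \frac{1}{3}\right) 14} = \left(-20 - 4\right) \frac{1}{246} - \frac{191}{-209 - - \frac{14}{3}} = \left(-24\right) \frac{1}{246} - \frac{191}{-209 + \frac{14}{3}} = - \frac{4}{41} - \frac{191}{- \frac{613}{3}} = - \frac{4}{41} - - \frac{573}{613} = - \frac{4}{41} + \frac{573}{613} = \frac{21041}{25133}$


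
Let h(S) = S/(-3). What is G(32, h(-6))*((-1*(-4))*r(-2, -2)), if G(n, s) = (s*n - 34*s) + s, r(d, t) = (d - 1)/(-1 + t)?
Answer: -8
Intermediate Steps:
r(d, t) = (-1 + d)/(-1 + t)
h(S) = -S/3 (h(S) = S*(-⅓) = -S/3)
G(n, s) = -33*s + n*s (G(n, s) = (n*s - 34*s) + s = (-34*s + n*s) + s = -33*s + n*s)
G(32, h(-6))*((-1*(-4))*r(-2, -2)) = ((-⅓*(-6))*(-33 + 32))*((-1*(-4))*((-1 - 2)/(-1 - 2))) = (2*(-1))*(4*(-3/(-3))) = -8*(-⅓*(-3)) = -8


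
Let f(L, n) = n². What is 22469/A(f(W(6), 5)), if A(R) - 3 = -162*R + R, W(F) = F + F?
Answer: -22469/4022 ≈ -5.5865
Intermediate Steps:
W(F) = 2*F
A(R) = 3 - 161*R (A(R) = 3 + (-162*R + R) = 3 - 161*R)
22469/A(f(W(6), 5)) = 22469/(3 - 161*5²) = 22469/(3 - 161*25) = 22469/(3 - 4025) = 22469/(-4022) = 22469*(-1/4022) = -22469/4022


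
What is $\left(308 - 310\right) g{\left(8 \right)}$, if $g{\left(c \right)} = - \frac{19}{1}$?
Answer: $38$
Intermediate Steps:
$g{\left(c \right)} = -19$ ($g{\left(c \right)} = \left(-19\right) 1 = -19$)
$\left(308 - 310\right) g{\left(8 \right)} = \left(308 - 310\right) \left(-19\right) = \left(-2\right) \left(-19\right) = 38$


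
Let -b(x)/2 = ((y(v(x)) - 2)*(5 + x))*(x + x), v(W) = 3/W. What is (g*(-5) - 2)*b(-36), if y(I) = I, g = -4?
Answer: 167400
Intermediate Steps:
b(x) = -4*x*(-2 + 3/x)*(5 + x) (b(x) = -2*(3/x - 2)*(5 + x)*(x + x) = -2*(-2 + 3/x)*(5 + x)*2*x = -4*x*(-2 + 3/x)*(5 + x))
(g*(-5) - 2)*b(-36) = (-4*(-5) - 2)*(-60 + 8*(-36)² + 28*(-36)) = (20 - 2)*(-60 + 8*1296 - 1008) = 18*(-60 + 10368 - 1008) = 18*9300 = 167400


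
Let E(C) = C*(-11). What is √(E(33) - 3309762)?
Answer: 5*I*√132405 ≈ 1819.4*I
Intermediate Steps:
E(C) = -11*C
√(E(33) - 3309762) = √(-11*33 - 3309762) = √(-363 - 3309762) = √(-3310125) = 5*I*√132405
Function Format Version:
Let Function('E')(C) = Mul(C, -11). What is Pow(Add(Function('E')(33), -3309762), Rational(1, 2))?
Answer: Mul(5, I, Pow(132405, Rational(1, 2))) ≈ Mul(1819.4, I)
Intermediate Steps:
Function('E')(C) = Mul(-11, C)
Pow(Add(Function('E')(33), -3309762), Rational(1, 2)) = Pow(Add(Mul(-11, 33), -3309762), Rational(1, 2)) = Pow(Add(-363, -3309762), Rational(1, 2)) = Pow(-3310125, Rational(1, 2)) = Mul(5, I, Pow(132405, Rational(1, 2)))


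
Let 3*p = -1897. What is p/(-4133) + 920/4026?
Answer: 3174067/8319729 ≈ 0.38151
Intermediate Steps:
p = -1897/3 (p = (1/3)*(-1897) = -1897/3 ≈ -632.33)
p/(-4133) + 920/4026 = -1897/3/(-4133) + 920/4026 = -1897/3*(-1/4133) + 920*(1/4026) = 1897/12399 + 460/2013 = 3174067/8319729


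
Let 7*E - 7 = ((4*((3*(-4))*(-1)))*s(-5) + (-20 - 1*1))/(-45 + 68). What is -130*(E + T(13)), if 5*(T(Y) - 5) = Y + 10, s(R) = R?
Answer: -187928/161 ≈ -1167.3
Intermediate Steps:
T(Y) = 7 + Y/5 (T(Y) = 5 + (Y + 10)/5 = 5 + (10 + Y)/5 = 5 + (2 + Y/5) = 7 + Y/5)
E = -100/161 (E = 1 + (((4*((3*(-4))*(-1)))*(-5) + (-20 - 1*1))/(-45 + 68))/7 = 1 + (((4*(-12*(-1)))*(-5) + (-20 - 1))/23)/7 = 1 + (((4*12)*(-5) - 21)*(1/23))/7 = 1 + ((48*(-5) - 21)*(1/23))/7 = 1 + ((-240 - 21)*(1/23))/7 = 1 + (-261*1/23)/7 = 1 + (1/7)*(-261/23) = 1 - 261/161 = -100/161 ≈ -0.62112)
-130*(E + T(13)) = -130*(-100/161 + (7 + (1/5)*13)) = -130*(-100/161 + (7 + 13/5)) = -130*(-100/161 + 48/5) = -130*7228/805 = -187928/161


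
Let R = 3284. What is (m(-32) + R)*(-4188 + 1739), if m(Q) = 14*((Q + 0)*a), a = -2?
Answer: -10236820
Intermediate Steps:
m(Q) = -28*Q (m(Q) = 14*((Q + 0)*(-2)) = 14*(Q*(-2)) = 14*(-2*Q) = -28*Q)
(m(-32) + R)*(-4188 + 1739) = (-28*(-32) + 3284)*(-4188 + 1739) = (896 + 3284)*(-2449) = 4180*(-2449) = -10236820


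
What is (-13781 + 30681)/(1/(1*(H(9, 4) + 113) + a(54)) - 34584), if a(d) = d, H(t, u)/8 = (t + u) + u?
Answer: -5120700/10478951 ≈ -0.48867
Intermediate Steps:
H(t, u) = 8*t + 16*u (H(t, u) = 8*((t + u) + u) = 8*(t + 2*u) = 8*t + 16*u)
(-13781 + 30681)/(1/(1*(H(9, 4) + 113) + a(54)) - 34584) = (-13781 + 30681)/(1/(1*((8*9 + 16*4) + 113) + 54) - 34584) = 16900/(1/(1*((72 + 64) + 113) + 54) - 34584) = 16900/(1/(1*(136 + 113) + 54) - 34584) = 16900/(1/(1*249 + 54) - 34584) = 16900/(1/(249 + 54) - 34584) = 16900/(1/303 - 34584) = 16900/(-10478951/303) = 16900*(-303/10478951) = -5120700/10478951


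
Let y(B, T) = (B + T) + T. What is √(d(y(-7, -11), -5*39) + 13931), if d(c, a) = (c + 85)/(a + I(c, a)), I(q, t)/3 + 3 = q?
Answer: √1179674715/291 ≈ 118.03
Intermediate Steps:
I(q, t) = -9 + 3*q
y(B, T) = B + 2*T
d(c, a) = (85 + c)/(-9 + a + 3*c) (d(c, a) = (c + 85)/(a + (-9 + 3*c)) = (85 + c)/(-9 + a + 3*c))
√(d(y(-7, -11), -5*39) + 13931) = √((85 + (-7 + 2*(-11)))/(-9 - 5*39 + 3*(-7 + 2*(-11))) + 13931) = √((85 + (-7 - 22))/(-9 - 195 + 3*(-7 - 22)) + 13931) = √((85 - 29)/(-9 - 195 + 3*(-29)) + 13931) = √(56/(-9 - 195 - 87) + 13931) = √(56/(-291) + 13931) = √(-1/291*56 + 13931) = √(-56/291 + 13931) = √(4053865/291) = √1179674715/291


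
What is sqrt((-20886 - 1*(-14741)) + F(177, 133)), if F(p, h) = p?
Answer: 4*I*sqrt(373) ≈ 77.253*I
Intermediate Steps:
sqrt((-20886 - 1*(-14741)) + F(177, 133)) = sqrt((-20886 - 1*(-14741)) + 177) = sqrt((-20886 + 14741) + 177) = sqrt(-6145 + 177) = sqrt(-5968) = 4*I*sqrt(373)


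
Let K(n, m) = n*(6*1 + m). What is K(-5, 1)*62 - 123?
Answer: -2293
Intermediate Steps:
K(n, m) = n*(6 + m)
K(-5, 1)*62 - 123 = -5*(6 + 1)*62 - 123 = -5*7*62 - 123 = -35*62 - 123 = -2170 - 123 = -2293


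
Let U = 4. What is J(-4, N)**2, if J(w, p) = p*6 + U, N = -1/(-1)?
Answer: 100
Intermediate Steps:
N = 1 (N = -1*(-1) = 1)
J(w, p) = 4 + 6*p (J(w, p) = p*6 + 4 = 6*p + 4 = 4 + 6*p)
J(-4, N)**2 = (4 + 6*1)**2 = (4 + 6)**2 = 10**2 = 100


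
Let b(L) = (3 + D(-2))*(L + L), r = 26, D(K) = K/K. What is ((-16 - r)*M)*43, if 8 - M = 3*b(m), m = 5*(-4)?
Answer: -881328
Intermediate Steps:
D(K) = 1
m = -20
b(L) = 8*L (b(L) = (3 + 1)*(L + L) = 4*(2*L) = 8*L)
M = 488 (M = 8 - 3*8*(-20) = 8 - 3*(-160) = 8 - 1*(-480) = 8 + 480 = 488)
((-16 - r)*M)*43 = ((-16 - 1*26)*488)*43 = ((-16 - 26)*488)*43 = -42*488*43 = -20496*43 = -881328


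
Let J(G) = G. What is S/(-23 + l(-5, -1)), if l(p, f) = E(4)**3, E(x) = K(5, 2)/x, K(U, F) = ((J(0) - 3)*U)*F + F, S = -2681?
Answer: 2681/366 ≈ 7.3251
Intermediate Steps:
K(U, F) = F - 3*F*U (K(U, F) = ((0 - 3)*U)*F + F = (-3*U)*F + F = -3*F*U + F = F - 3*F*U)
E(x) = -28/x (E(x) = (2*(1 - 3*5))/x = (2*(1 - 15))/x = (2*(-14))/x = -28/x)
l(p, f) = -343 (l(p, f) = (-28/4)**3 = (-28*1/4)**3 = (-7)**3 = -343)
S/(-23 + l(-5, -1)) = -2681/(-23 - 343) = -2681/(-366) = -2681*(-1/366) = 2681/366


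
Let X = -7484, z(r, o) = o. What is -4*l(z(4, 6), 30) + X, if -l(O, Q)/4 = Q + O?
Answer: -6908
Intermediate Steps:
l(O, Q) = -4*O - 4*Q (l(O, Q) = -4*(Q + O) = -4*(O + Q) = -4*O - 4*Q)
-4*l(z(4, 6), 30) + X = -4*(-4*6 - 4*30) - 7484 = -4*(-24 - 120) - 7484 = -4*(-144) - 7484 = 576 - 7484 = -6908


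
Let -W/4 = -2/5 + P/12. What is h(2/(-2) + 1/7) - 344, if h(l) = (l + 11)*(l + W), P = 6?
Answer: -87404/245 ≈ -356.75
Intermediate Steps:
W = -⅖ (W = -4*(-2/5 + 6/12) = -4*(-2*⅕ + 6*(1/12)) = -4*(-⅖ + ½) = -4*⅒ = -⅖ ≈ -0.40000)
h(l) = (11 + l)*(-⅖ + l) (h(l) = (l + 11)*(l - ⅖) = (11 + l)*(-⅖ + l))
h(2/(-2) + 1/7) - 344 = (-22/5 + (2/(-2) + 1/7)² + 53*(2/(-2) + 1/7)/5) - 344 = (-22/5 + (2*(-½) + 1*(⅐))² + 53*(2*(-½) + 1*(⅐))/5) - 344 = (-22/5 + (-1 + ⅐)² + 53*(-1 + ⅐)/5) - 344 = (-22/5 + (-6/7)² + (53/5)*(-6/7)) - 344 = (-22/5 + 36/49 - 318/35) - 344 = -3124/245 - 344 = -87404/245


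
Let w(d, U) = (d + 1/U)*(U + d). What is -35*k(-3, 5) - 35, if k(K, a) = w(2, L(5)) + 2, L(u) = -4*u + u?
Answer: 2324/3 ≈ 774.67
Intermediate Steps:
L(u) = -3*u
w(d, U) = (U + d)*(d + 1/U)
k(K, a) = -347/15 (k(K, a) = (1 + 2² - 3*5*2 + 2/((-3*5))) + 2 = (1 + 4 - 15*2 + 2/(-15)) + 2 = (1 + 4 - 30 + 2*(-1/15)) + 2 = (1 + 4 - 30 - 2/15) + 2 = -377/15 + 2 = -347/15)
-35*k(-3, 5) - 35 = -35*(-347/15) - 35 = 2429/3 - 35 = 2324/3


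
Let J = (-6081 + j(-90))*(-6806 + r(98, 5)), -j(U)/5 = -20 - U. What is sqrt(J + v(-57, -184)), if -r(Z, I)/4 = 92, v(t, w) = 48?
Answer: sqrt(46136042) ≈ 6792.4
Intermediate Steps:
j(U) = 100 + 5*U (j(U) = -5*(-20 - U) = 100 + 5*U)
r(Z, I) = -368 (r(Z, I) = -4*92 = -368)
J = 46135994 (J = (-6081 + (100 + 5*(-90)))*(-6806 - 368) = (-6081 + (100 - 450))*(-7174) = (-6081 - 350)*(-7174) = -6431*(-7174) = 46135994)
sqrt(J + v(-57, -184)) = sqrt(46135994 + 48) = sqrt(46136042)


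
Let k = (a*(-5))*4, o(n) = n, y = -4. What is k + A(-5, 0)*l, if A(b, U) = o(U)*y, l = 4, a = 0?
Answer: 0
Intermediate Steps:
k = 0 (k = (0*(-5))*4 = 0*4 = 0)
A(b, U) = -4*U (A(b, U) = U*(-4) = -4*U)
k + A(-5, 0)*l = 0 - 4*0*4 = 0 + 0*4 = 0 + 0 = 0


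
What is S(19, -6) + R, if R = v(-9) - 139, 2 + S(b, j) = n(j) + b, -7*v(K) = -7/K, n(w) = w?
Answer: -1153/9 ≈ -128.11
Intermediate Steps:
v(K) = 1/K (v(K) = -(-1)/K = 1/K)
S(b, j) = -2 + b + j (S(b, j) = -2 + (j + b) = -2 + (b + j) = -2 + b + j)
R = -1252/9 (R = 1/(-9) - 139 = -⅑ - 139 = -1252/9 ≈ -139.11)
S(19, -6) + R = (-2 + 19 - 6) - 1252/9 = 11 - 1252/9 = -1153/9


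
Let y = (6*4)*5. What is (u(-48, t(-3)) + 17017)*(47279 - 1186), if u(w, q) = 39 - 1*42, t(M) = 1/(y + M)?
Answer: 784226302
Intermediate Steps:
y = 120 (y = 24*5 = 120)
t(M) = 1/(120 + M)
u(w, q) = -3 (u(w, q) = 39 - 42 = -3)
(u(-48, t(-3)) + 17017)*(47279 - 1186) = (-3 + 17017)*(47279 - 1186) = 17014*46093 = 784226302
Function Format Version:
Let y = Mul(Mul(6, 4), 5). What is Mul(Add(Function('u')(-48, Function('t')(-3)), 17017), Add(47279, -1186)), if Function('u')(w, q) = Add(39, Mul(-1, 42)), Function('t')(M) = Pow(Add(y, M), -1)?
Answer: 784226302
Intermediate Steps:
y = 120 (y = Mul(24, 5) = 120)
Function('t')(M) = Pow(Add(120, M), -1)
Function('u')(w, q) = -3 (Function('u')(w, q) = Add(39, -42) = -3)
Mul(Add(Function('u')(-48, Function('t')(-3)), 17017), Add(47279, -1186)) = Mul(Add(-3, 17017), Add(47279, -1186)) = Mul(17014, 46093) = 784226302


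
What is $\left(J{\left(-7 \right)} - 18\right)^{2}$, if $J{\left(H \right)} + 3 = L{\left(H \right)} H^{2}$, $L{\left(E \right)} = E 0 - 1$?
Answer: $4900$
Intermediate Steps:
$L{\left(E \right)} = -1$ ($L{\left(E \right)} = 0 - 1 = -1$)
$J{\left(H \right)} = -3 - H^{2}$
$\left(J{\left(-7 \right)} - 18\right)^{2} = \left(\left(-3 - \left(-7\right)^{2}\right) - 18\right)^{2} = \left(\left(-3 - 49\right) - 18\right)^{2} = \left(-52 - 18\right)^{2} = \left(-70\right)^{2} = 4900$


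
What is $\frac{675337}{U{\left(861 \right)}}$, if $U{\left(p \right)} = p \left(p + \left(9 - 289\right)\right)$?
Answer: $\frac{675337}{500241} \approx 1.35$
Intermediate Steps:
$U{\left(p \right)} = p \left(-280 + p\right)$ ($U{\left(p \right)} = p \left(p + \left(9 - 289\right)\right) = p \left(p - 280\right) = p \left(-280 + p\right)$)
$\frac{675337}{U{\left(861 \right)}} = \frac{675337}{861 \left(-280 + 861\right)} = \frac{675337}{861 \cdot 581} = \frac{675337}{500241}$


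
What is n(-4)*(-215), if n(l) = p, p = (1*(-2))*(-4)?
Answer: -1720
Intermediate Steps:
p = 8 (p = -2*(-4) = 8)
n(l) = 8
n(-4)*(-215) = 8*(-215) = -1720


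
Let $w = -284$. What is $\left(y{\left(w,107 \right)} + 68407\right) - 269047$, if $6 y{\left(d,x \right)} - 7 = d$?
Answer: $- \frac{1204117}{6} \approx -2.0069 \cdot 10^{5}$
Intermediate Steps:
$y{\left(d,x \right)} = \frac{7}{6} + \frac{d}{6}$
$\left(y{\left(w,107 \right)} + 68407\right) - 269047 = \left(\left(\frac{7}{6} + \frac{1}{6} \left(-284\right)\right) + 68407\right) - 269047 = \left(\left(\frac{7}{6} - \frac{142}{3}\right) + 68407\right) - 269047 = \left(- \frac{277}{6} + 68407\right) - 269047 = \frac{410165}{6} - 269047 = - \frac{1204117}{6}$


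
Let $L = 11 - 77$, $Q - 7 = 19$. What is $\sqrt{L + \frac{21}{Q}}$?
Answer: $\frac{i \sqrt{44070}}{26} \approx 8.0742 i$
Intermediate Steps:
$Q = 26$ ($Q = 7 + 19 = 26$)
$L = -66$ ($L = 11 - 77 = -66$)
$\sqrt{L + \frac{21}{Q}} = \sqrt{-66 + \frac{21}{26}} = \sqrt{- \frac{1695}{26}} = \frac{i \sqrt{44070}}{26}$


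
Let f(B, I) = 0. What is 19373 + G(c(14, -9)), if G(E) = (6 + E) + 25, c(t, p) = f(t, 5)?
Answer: 19404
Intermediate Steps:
c(t, p) = 0
G(E) = 31 + E
19373 + G(c(14, -9)) = 19373 + (31 + 0) = 19373 + 31 = 19404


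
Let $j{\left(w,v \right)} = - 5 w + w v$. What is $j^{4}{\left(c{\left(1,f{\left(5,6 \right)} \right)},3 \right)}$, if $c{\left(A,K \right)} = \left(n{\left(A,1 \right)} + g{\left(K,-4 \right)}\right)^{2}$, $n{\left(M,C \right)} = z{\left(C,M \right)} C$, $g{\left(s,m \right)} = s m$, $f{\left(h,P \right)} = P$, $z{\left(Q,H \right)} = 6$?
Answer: $176319369216$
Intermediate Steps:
$g{\left(s,m \right)} = m s$
$n{\left(M,C \right)} = 6 C$
$c{\left(A,K \right)} = \left(6 - 4 K\right)^{2}$ ($c{\left(A,K \right)} = \left(6 \cdot 1 - 4 K\right)^{2} = \left(6 - 4 K\right)^{2}$)
$j{\left(w,v \right)} = - 5 w + v w$
$j^{4}{\left(c{\left(1,f{\left(5,6 \right)} \right)},3 \right)} = \left(4 \left(-3 + 2 \cdot 6\right)^{2} \left(-5 + 3\right)\right)^{4} = \left(4 \left(-3 + 12\right)^{2} \left(-2\right)\right)^{4} = \left(4 \cdot 9^{2} \left(-2\right)\right)^{4} = \left(4 \cdot 81 \left(-2\right)\right)^{4} = \left(324 \left(-2\right)\right)^{4} = \left(-648\right)^{4} = 176319369216$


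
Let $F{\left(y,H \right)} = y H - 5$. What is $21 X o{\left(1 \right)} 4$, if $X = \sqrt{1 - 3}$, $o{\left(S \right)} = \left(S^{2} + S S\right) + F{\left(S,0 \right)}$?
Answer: $- 252 i \sqrt{2} \approx - 356.38 i$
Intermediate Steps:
$F{\left(y,H \right)} = -5 + H y$ ($F{\left(y,H \right)} = H y - 5 = -5 + H y$)
$o{\left(S \right)} = -5 + 2 S^{2}$ ($o{\left(S \right)} = \left(S^{2} + S S\right) - \left(5 + 0 S\right) = \left(S^{2} + S^{2}\right) + \left(-5 + 0\right) = 2 S^{2} - 5 = -5 + 2 S^{2}$)
$X = i \sqrt{2}$ ($X = \sqrt{-2} = i \sqrt{2} \approx 1.4142 i$)
$21 X o{\left(1 \right)} 4 = 21 i \sqrt{2} \left(-5 + 2 \cdot 1^{2}\right) 4 = 21 i \sqrt{2} \left(-5 + 2 \cdot 1\right) 4 = 21 i \sqrt{2} \left(-5 + 2\right) 4 = 21 i \sqrt{2} \left(-3\right) 4 = 21 - 3 i \sqrt{2} \cdot 4 = 21 \left(- 12 i \sqrt{2}\right) = - 252 i \sqrt{2}$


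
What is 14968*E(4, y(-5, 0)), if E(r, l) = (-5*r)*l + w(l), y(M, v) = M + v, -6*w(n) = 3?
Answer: 1489316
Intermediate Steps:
w(n) = -1/2 (w(n) = -1/6*3 = -1/2)
E(r, l) = -1/2 - 5*l*r (E(r, l) = (-5*r)*l - 1/2 = -5*l*r - 1/2 = -1/2 - 5*l*r)
14968*E(4, y(-5, 0)) = 14968*(-1/2 - 5*(-5 + 0)*4) = 14968*(-1/2 - 5*(-5)*4) = 14968*(-1/2 + 100) = 14968*(199/2) = 1489316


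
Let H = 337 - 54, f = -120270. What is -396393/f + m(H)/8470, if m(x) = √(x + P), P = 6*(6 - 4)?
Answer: 132131/40090 + √295/8470 ≈ 3.2979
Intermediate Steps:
H = 283
P = 12 (P = 6*2 = 12)
m(x) = √(12 + x) (m(x) = √(x + 12) = √(12 + x))
-396393/f + m(H)/8470 = -396393/(-120270) + √(12 + 283)/8470 = -396393*(-1/120270) + √295*(1/8470) = 132131/40090 + √295/8470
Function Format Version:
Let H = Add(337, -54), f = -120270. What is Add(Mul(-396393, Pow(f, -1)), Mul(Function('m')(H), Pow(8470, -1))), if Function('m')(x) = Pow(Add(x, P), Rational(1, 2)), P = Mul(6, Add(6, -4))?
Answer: Add(Rational(132131, 40090), Mul(Rational(1, 8470), Pow(295, Rational(1, 2)))) ≈ 3.2979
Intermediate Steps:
H = 283
P = 12 (P = Mul(6, 2) = 12)
Function('m')(x) = Pow(Add(12, x), Rational(1, 2)) (Function('m')(x) = Pow(Add(x, 12), Rational(1, 2)) = Pow(Add(12, x), Rational(1, 2)))
Add(Mul(-396393, Pow(f, -1)), Mul(Function('m')(H), Pow(8470, -1))) = Add(Mul(-396393, Pow(-120270, -1)), Mul(Pow(Add(12, 283), Rational(1, 2)), Pow(8470, -1))) = Add(Mul(-396393, Rational(-1, 120270)), Mul(Pow(295, Rational(1, 2)), Rational(1, 8470))) = Add(Rational(132131, 40090), Mul(Rational(1, 8470), Pow(295, Rational(1, 2))))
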